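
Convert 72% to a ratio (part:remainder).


72% means 72 parts out of 100; remainder = 28
Part : remainder = 72:28
GCD = 4
= 18:7

18:7


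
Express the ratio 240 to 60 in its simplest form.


GCD(240, 60) = 60
240/60 : 60/60
= 4:1

4:1


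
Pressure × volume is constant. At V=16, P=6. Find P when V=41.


Inverse proportion: x × y = constant
k = 16 × 6 = 96
y₂ = k / 41 = 96 / 41
= 2.34

2.34


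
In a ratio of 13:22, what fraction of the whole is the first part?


Total parts = 13 + 22 = 35
First part: 13/35 = 13/35
= 13/35

13/35


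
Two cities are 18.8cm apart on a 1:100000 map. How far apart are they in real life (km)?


Real distance = map distance × scale
= 18.8cm × 100000
= 1880000 cm = 18800.0 m
= 18.800 km

18.800 km


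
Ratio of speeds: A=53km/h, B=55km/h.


Ratio = 53:55
GCD = 1
Simplified = 53:55
Time ratio (same distance) = 55:53
Speed ratio = 53:55

53:55


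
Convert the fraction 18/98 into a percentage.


Percentage = (part / whole) × 100
= (18 / 98) × 100
≈ 18.37%

18.37%


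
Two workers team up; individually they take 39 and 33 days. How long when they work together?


Rate of A = 1/39 per day
Rate of B = 1/33 per day
Combined rate = 1/39 + 1/33 = 72/1287 ≈ 0.0559 per day
Days = 1 / combined rate = 1287/72
≈ 17.88 days

17.88 days


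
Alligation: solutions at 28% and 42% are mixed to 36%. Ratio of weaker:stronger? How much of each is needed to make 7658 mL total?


Let x parts of 28% mix with y parts of 42%.
28x + 42y = 36(x + y)
28x + 42y = 36x + 36y
x(28 - 36) = y(36 - 42)
x/y = (42 - 36)/(36 - 28) = 6/8
Simplify: 3:4
Total parts = 7; one part = 7658/7 = 1094.00 mL
28% solution: 3×1094.00 = 3282.00 mL
42% solution: 4×1094.00 = 4376.00 mL
= ratio 3:4; 3282.00 mL and 4376.00 mL

ratio 3:4; 3282.00 mL and 4376.00 mL


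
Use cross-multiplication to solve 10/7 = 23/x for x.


Cross multiply: 10 × x = 7 × 23
10x = 161
x = 161 / 10
= 16.10

16.10


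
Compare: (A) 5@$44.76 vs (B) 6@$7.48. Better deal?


Deal A: $44.76/5 = $8.9520/unit
Deal B: $7.48/6 = $1.2467/unit
B is cheaper per unit
= Deal B

Deal B


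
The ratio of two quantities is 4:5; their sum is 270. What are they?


Let A = 4k, B = 5k.
4k + 5k = 270
9k = 270 → k = 270/9 = 30
A = 4×30 = 120, B = 5×30 = 150
= A = 120, B = 150

A = 120, B = 150


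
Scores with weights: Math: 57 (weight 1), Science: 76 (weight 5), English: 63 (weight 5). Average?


Numerator = 57×1 + 76×5 + 63×5
= 57 + 380 + 315
= 752
Total weight = 11
Weighted avg = 752/11
= 68.36

68.36


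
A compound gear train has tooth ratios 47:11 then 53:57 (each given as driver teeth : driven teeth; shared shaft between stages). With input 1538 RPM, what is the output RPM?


Stage 1: RPM_B = RPM_A × t_A/t_B = 1538 × 47/11 = 72286/11 ≈ 6571.45
B and C share a shaft → RPM_C = RPM_B
Stage 2: RPM_D = RPM_C × t_C/t_D = RPM_A × (t_A×t_C)/(t_B×t_D)
Overall ratio = (47×53)/(11×57) = 2491/627
RPM_D = 1538 × 2491/627 = 3831158/627
≈ 6110.30 RPM

6110.30 RPM


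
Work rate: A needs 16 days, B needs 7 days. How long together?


Rate of A = 1/16 per day
Rate of B = 1/7 per day
Combined rate = 1/16 + 1/7 = 23/112 ≈ 0.2054 per day
Days = 1 / combined rate = 112/23
≈ 4.87 days

4.87 days


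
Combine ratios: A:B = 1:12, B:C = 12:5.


Match B: multiply A:B by 12 → 12:144
Multiply B:C by 12 → 144:60
Combined: 12:144:60
GCD = 12
= 1:12:5

1:12:5


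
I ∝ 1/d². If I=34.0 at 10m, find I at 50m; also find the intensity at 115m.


I₁d₁² = I₂d₂²
I at 50m = 34.0 × (10/50)² = 34.0 × 100/2500 = 3400/2500 = 1.3600
I at 115m = 34.0 × (10/115)² = 34.0 × 100/13225 = 3400/13225 ≈ 0.2571
= 1.3600 and 0.2571

1.3600 and 0.2571


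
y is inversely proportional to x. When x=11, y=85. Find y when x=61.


Inverse proportion: x × y = constant
k = 11 × 85 = 935
y₂ = k / 61 = 935 / 61
= 15.33

15.33


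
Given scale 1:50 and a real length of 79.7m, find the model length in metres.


Model size = real / scale
= 79.7 / 50
= 1.5940 m

1.5940 m


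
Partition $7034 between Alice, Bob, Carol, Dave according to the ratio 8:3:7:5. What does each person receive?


Total parts = 8 + 3 + 7 + 5 = 23
Alice: 7034 × 8/23 = 2446.61
Bob: 7034 × 3/23 = 917.48
Carol: 7034 × 7/23 = 2140.78
Dave: 7034 × 5/23 = 1529.13
= Alice: $2446.61, Bob: $917.48, Carol: $2140.78, Dave: $1529.13

Alice: $2446.61, Bob: $917.48, Carol: $2140.78, Dave: $1529.13


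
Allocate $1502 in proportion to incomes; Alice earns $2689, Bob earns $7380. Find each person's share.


Total income = 2689 + 7380 = $10069
Alice: $1502 × 2689/10069 = $401.12
Bob: $1502 × 7380/10069 = $1100.88
= Alice: $401.12, Bob: $1100.88

Alice: $401.12, Bob: $1100.88


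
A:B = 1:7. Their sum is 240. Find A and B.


Let A = 1k, B = 7k.
1k + 7k = 240
8k = 240 → k = 240/8 = 30
A = 1×30 = 30, B = 7×30 = 210
= A = 30, B = 210

A = 30, B = 210


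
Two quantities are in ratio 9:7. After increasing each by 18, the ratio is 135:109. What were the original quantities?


Let A = 9k, B = 7k.
(9k + 18) / (7k + 18) = 135/109
Cross-multiply: 109(9k + 18) = 135(7k + 18)
981k + 1962 = 945k + 2430
981k - 945k = 2430 - 1962
36k = 468
k = 468/36 = 13
A = 9×13 = 117, B = 7×13 = 91
= A = 117, B = 91

A = 117, B = 91


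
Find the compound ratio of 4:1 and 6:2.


Compound ratio = (4×6) : (1×2)
= 24:2
GCD = 2
= 12:1

12:1


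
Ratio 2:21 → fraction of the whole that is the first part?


Total parts = 2 + 21 = 23
First part: 2/23 = 2/23
= 2/23

2/23


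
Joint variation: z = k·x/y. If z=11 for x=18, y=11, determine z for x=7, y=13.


z = k·x/y
Solve for k using the known point: k = z·y/x = 11×11/18 = 121/18 ≈ 6.7222
Now evaluate at x=7, y=13:
z = k × 7 / 13 = (121 × 7) / (18 × 13) = 847/234
≈ 3.6197

3.6197


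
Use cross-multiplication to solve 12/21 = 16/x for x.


Cross multiply: 12 × x = 21 × 16
12x = 336
x = 336 / 12
= 28.00

28.00


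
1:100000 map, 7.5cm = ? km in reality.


Real distance = map distance × scale
= 7.5cm × 100000
= 750000 cm = 7500.0 m
= 7.500 km

7.500 km


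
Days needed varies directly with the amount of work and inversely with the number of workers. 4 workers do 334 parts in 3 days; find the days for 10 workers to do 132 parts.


Days ∝ work / workers, so d₂ = d₁ × (m₁/m₂) × (w₂/w₁)
Workers factor (inverse): 4/10 = 0.4000
Work factor (direct): 132/334 ≈ 0.3952
d₂ = 3 × 4/10 × 132/334 = (3 × 4 × 132) / (10 × 334) = 1584/3340
≈ 0.47 days

0.47 days


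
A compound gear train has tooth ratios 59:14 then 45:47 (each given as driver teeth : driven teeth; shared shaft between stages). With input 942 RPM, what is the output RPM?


Stage 1: RPM_B = RPM_A × t_A/t_B = 942 × 59/14 = 55578/14 ≈ 3969.86
B and C share a shaft → RPM_C = RPM_B
Stage 2: RPM_D = RPM_C × t_C/t_D = RPM_A × (t_A×t_C)/(t_B×t_D)
Overall ratio = (59×45)/(14×47) = 2655/658
RPM_D = 942 × 2655/658 = 2501010/658
≈ 3800.93 RPM

3800.93 RPM


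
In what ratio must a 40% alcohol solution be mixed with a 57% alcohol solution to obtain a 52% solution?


Let x parts of 40% mix with y parts of 57%.
40x + 57y = 52(x + y)
40x + 57y = 52x + 52y
x(40 - 52) = y(52 - 57)
x/y = (57 - 52)/(52 - 40) = 5/12
Simplify: 5:12
= 5:12

5:12


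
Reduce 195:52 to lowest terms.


GCD(195, 52) = 13
195/13 : 52/13
= 15:4

15:4


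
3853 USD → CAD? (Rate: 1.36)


Amount × rate = 3853 × 1.36
= 5240.08 CAD

5240.08 CAD


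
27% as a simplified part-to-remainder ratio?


27% means 27 parts out of 100; remainder = 73
Part : remainder = 27:73
GCD = 1
= 27:73

27:73


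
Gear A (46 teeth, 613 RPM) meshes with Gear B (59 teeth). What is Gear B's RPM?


Gear ratio = 46:59 = 46:59
RPM_B = RPM_A × (teeth_A / teeth_B)
= 613 × (46/59)
= 477.9 RPM

477.9 RPM


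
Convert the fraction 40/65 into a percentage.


Percentage = (part / whole) × 100
= (40 / 65) × 100
≈ 61.54%

61.54%


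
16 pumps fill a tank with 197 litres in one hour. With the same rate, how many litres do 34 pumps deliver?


Direct proportion: y/x = constant
k = 197/16 = 12.3125
y₂ = k × 34 = 197 × 34 / 16 = 6698/16
≈ 418.63

418.63


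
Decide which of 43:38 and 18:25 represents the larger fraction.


43/38 = 1.1316
18/25 = 0.7200
1.1316 > 0.7200, so 43:38 is greater
= 43:38

43:38


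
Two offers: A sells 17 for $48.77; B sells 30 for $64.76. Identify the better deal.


Deal A: $48.77/17 = $2.8688/unit
Deal B: $64.76/30 = $2.1587/unit
B is cheaper per unit
= Deal B

Deal B


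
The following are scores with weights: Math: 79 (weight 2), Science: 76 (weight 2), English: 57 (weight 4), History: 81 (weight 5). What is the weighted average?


Numerator = 79×2 + 76×2 + 57×4 + 81×5
= 158 + 152 + 228 + 405
= 943
Total weight = 13
Weighted avg = 943/13
= 72.54

72.54


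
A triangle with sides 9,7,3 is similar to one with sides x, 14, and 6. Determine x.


Scale factor = 14/7 = 2
Missing side = 9 × 2
= 18.0

18.0


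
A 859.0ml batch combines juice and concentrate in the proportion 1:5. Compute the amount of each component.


Total parts = 1 + 5 = 6
juice: 859.0 × 1/6 = 143.2ml
concentrate: 859.0 × 5/6 = 715.8ml
= 143.2ml and 715.8ml

143.2ml and 715.8ml


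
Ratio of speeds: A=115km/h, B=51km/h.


Ratio = 115:51
GCD = 1
Simplified = 115:51
Time ratio (same distance) = 51:115
Speed ratio = 115:51

115:51


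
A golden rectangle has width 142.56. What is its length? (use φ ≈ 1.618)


φ = (1 + √5) / 2 ≈ 1.618
Length = width × φ = 142.56 × 1.618 = 230.66208
≈ 230.66

230.66


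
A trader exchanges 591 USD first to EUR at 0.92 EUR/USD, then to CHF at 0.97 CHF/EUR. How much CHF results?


Step 1: 591 USD × 0.92 = 543.72 EUR
Step 2: 543.72 EUR × 0.97 = 527.41 CHF
Implied rate USD→CHF = 0.92 × 0.97 = 0.8924
= 527.41 CHF

527.41 CHF


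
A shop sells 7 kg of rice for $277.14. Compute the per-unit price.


Unit rate = total / quantity
= 277.14 / 7
= $39.59 per unit

$39.59 per unit


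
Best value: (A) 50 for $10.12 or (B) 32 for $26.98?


Deal A: $10.12/50 = $0.2024/unit
Deal B: $26.98/32 = $0.8431/unit
A is cheaper per unit
= Deal A

Deal A


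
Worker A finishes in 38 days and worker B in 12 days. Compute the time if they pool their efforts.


Rate of A = 1/38 per day
Rate of B = 1/12 per day
Combined rate = 1/38 + 1/12 = 50/456 ≈ 0.1096 per day
Days = 1 / combined rate = 456/50
= 9.12 days

9.12 days


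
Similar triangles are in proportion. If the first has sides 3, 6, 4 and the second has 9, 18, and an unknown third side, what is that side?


Scale factor = 9/3 = 3
Missing side = 4 × 3
= 12.0

12.0


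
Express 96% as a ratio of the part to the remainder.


96% means 96 parts out of 100; remainder = 4
Part : remainder = 96:4
GCD = 4
= 24:1

24:1


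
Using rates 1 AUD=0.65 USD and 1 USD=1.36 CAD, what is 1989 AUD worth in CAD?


Step 1: 1989 AUD × 0.65 = 1292.85 USD
Step 2: 1292.85 USD × 1.36 = 1758.28 CAD
Implied rate AUD→CAD = 0.65 × 1.36 = 0.8840
= 1758.28 CAD

1758.28 CAD


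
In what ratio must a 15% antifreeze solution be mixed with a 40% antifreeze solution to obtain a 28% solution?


Let x parts of 15% mix with y parts of 40%.
15x + 40y = 28(x + y)
15x + 40y = 28x + 28y
x(15 - 28) = y(28 - 40)
x/y = (40 - 28)/(28 - 15) = 12/13
Simplify: 12:13
= 12:13

12:13


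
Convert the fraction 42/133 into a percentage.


Percentage = (part / whole) × 100
= (42 / 133) × 100
≈ 31.58%

31.58%


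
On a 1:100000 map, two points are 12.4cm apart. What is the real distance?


Real distance = map distance × scale
= 12.4cm × 100000
= 1240000 cm = 12400.0 m
= 12.400 km

12.400 km


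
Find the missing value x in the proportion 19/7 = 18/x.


Cross multiply: 19 × x = 7 × 18
19x = 126
x = 126 / 19
= 6.63

6.63


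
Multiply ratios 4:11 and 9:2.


Compound ratio = (4×9) : (11×2)
= 36:22
GCD = 2
= 18:11

18:11


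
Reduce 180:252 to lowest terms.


GCD(180, 252) = 36
180/36 : 252/36
= 5:7

5:7


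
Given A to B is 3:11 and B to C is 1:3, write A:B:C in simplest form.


Match B: multiply A:B by 1 → 3:11
Multiply B:C by 11 → 11:33
Combined: 3:11:33
GCD = 1
= 3:11:33

3:11:33


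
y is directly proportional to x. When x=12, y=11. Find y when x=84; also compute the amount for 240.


Direct proportion: y/x = constant
k = 11/12 ≈ 0.9167
y at x=84: k × 84 = 11 × 84 / 12 = 924/12 = 77.00
y at x=240: k × 240 = 11 × 240 / 12 = 2640/12 = 220.00
= 77.00 and 220.00

77.00 and 220.00


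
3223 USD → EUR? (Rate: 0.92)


Amount × rate = 3223 × 0.92
= 2965.16 EUR

2965.16 EUR


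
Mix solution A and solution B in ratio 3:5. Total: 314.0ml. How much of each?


Total parts = 3 + 5 = 8
solution A: 314.0 × 3/8 = 117.8ml
solution B: 314.0 × 5/8 = 196.3ml
= 117.8ml and 196.3ml

117.8ml and 196.3ml


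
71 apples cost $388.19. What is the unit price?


Unit rate = total / quantity
= 388.19 / 71
= $5.47 per unit

$5.47 per unit


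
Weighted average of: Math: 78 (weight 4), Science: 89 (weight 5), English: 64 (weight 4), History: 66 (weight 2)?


Numerator = 78×4 + 89×5 + 64×4 + 66×2
= 312 + 445 + 256 + 132
= 1145
Total weight = 15
Weighted avg = 1145/15
= 76.33

76.33


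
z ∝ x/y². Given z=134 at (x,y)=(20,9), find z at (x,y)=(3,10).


z = k·x/y²
Solve for k using the known point: k = z·y²/x = 134×81/20 = 10854/20 = 542.7000
Now evaluate at x=3, y=10:
z = k × 3 / 100 = (10854 × 3) / (20 × 100) = 32562/2000
= 16.2810

16.2810


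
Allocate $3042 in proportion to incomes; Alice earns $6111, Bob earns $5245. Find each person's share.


Total income = 6111 + 5245 = $11356
Alice: $3042 × 6111/11356 = $1636.99
Bob: $3042 × 5245/11356 = $1405.01
= Alice: $1636.99, Bob: $1405.01

Alice: $1636.99, Bob: $1405.01


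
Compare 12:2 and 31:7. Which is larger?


12/2 = 6.0000
31/7 = 4.4286
6.0000 > 4.4286, so 12:2 is greater
= 12:2

12:2


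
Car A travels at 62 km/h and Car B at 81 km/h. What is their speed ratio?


Ratio = 62:81
GCD = 1
Simplified = 62:81
Time ratio (same distance) = 81:62
Speed ratio = 62:81

62:81


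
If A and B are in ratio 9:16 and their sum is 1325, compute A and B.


Let A = 9k, B = 16k.
9k + 16k = 1325
25k = 1325 → k = 1325/25 = 53
A = 9×53 = 477, B = 16×53 = 848
= A = 477, B = 848

A = 477, B = 848


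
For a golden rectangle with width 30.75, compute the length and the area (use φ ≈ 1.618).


φ = (1 + √5) / 2 ≈ 1.618
Length = width × φ = 30.75 × 1.618 = 49.7535
≈ 49.75
Area = width × length = 30.75 × 49.7535 = 1529.920125 ≈ 1529.92
= Length: 49.75, Area: 1529.92

Length: 49.75, Area: 1529.92


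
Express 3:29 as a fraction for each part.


Total parts = 3 + 29 = 32
First part: 3/32 = 3/32
Second part: 29/32 = 29/32
= 3/32 and 29/32

3/32 and 29/32


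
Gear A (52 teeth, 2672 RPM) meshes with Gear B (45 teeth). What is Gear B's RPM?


Gear ratio = 52:45 = 52:45
RPM_B = RPM_A × (teeth_A / teeth_B)
= 2672 × (52/45)
= 3087.6 RPM

3087.6 RPM


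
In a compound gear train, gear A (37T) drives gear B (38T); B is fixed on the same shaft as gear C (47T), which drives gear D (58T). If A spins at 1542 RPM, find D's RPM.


Stage 1: RPM_B = RPM_A × t_A/t_B = 1542 × 37/38 = 57054/38 ≈ 1501.42
B and C share a shaft → RPM_C = RPM_B
Stage 2: RPM_D = RPM_C × t_C/t_D = RPM_A × (t_A×t_C)/(t_B×t_D)
Overall ratio = (37×47)/(38×58) = 1739/2204
RPM_D = 1542 × 1739/2204 = 2681538/2204
≈ 1216.67 RPM

1216.67 RPM


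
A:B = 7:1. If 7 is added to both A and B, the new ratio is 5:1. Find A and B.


Let A = 7k, B = 1k.
(7k + 7) / (1k + 7) = 5/1
Cross-multiply: 1(7k + 7) = 5(1k + 7)
7k + 7 = 5k + 35
7k - 5k = 35 - 7
2k = 28
k = 28/2 = 14
A = 7×14 = 98, B = 1×14 = 14
= A = 98, B = 14

A = 98, B = 14


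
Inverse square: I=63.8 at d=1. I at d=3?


I₁d₁² = I₂d₂²
I₂ = I₁ × (d₁/d₂)²
= 63.8 × (1/3)²
= 63.8 × 1/9
= 63.8/9
≈ 7.0889

7.0889


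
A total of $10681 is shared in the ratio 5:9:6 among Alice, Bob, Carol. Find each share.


Total parts = 5 + 9 + 6 = 20
Alice: 10681 × 5/20 = 2670.25
Bob: 10681 × 9/20 = 4806.45
Carol: 10681 × 6/20 = 3204.30
= Alice: $2670.25, Bob: $4806.45, Carol: $3204.30

Alice: $2670.25, Bob: $4806.45, Carol: $3204.30


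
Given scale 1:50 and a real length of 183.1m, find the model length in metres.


Model size = real / scale
= 183.1 / 50
= 3.6620 m

3.6620 m


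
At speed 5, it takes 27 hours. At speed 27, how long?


Inverse proportion: x × y = constant
k = 5 × 27 = 135
y₂ = k / 27 = 135 / 27
= 5.00

5.00


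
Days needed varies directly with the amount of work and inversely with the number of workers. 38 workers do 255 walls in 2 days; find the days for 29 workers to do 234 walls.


Days ∝ work / workers, so d₂ = d₁ × (m₁/m₂) × (w₂/w₁)
Workers factor (inverse): 38/29 ≈ 1.3103
Work factor (direct): 234/255 ≈ 0.9176
d₂ = 2 × 38/29 × 234/255 = (2 × 38 × 234) / (29 × 255) = 17784/7395
≈ 2.40 days

2.40 days


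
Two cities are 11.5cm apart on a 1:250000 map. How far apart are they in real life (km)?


Real distance = map distance × scale
= 11.5cm × 250000
= 2875000 cm = 28750.0 m
= 28.750 km

28.750 km


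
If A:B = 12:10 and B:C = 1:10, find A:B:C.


Match B: multiply A:B by 1 → 12:10
Multiply B:C by 10 → 10:100
Combined: 12:10:100
GCD = 2
= 6:5:50

6:5:50


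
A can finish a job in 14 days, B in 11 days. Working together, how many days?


Rate of A = 1/14 per day
Rate of B = 1/11 per day
Combined rate = 1/14 + 1/11 = 25/154 ≈ 0.1623 per day
Days = 1 / combined rate = 154/25
= 6.16 days

6.16 days


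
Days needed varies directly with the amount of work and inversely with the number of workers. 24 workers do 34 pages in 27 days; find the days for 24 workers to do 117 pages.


Days ∝ work / workers, so d₂ = d₁ × (m₁/m₂) × (w₂/w₁)
Workers factor (inverse): 24/24 = 1.0000
Work factor (direct): 117/34 ≈ 3.4412
d₂ = 27 × 24/24 × 117/34 = (27 × 24 × 117) / (24 × 34) = 75816/816
≈ 92.91 days

92.91 days


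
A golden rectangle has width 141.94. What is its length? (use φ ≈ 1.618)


φ = (1 + √5) / 2 ≈ 1.618
Length = width × φ = 141.94 × 1.618 = 229.65892
≈ 229.66

229.66


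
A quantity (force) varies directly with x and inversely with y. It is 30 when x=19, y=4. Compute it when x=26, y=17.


z = k·x/y
Solve for k using the known point: k = z·y/x = 30×4/19 = 120/19 ≈ 6.3158
Now evaluate at x=26, y=17:
z = k × 26 / 17 = (120 × 26) / (19 × 17) = 3120/323
≈ 9.6594

9.6594


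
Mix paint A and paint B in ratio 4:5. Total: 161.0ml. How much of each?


Total parts = 4 + 5 = 9
paint A: 161.0 × 4/9 = 71.6ml
paint B: 161.0 × 5/9 = 89.4ml
= 71.6ml and 89.4ml

71.6ml and 89.4ml


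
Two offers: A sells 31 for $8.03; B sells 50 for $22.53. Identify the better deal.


Deal A: $8.03/31 = $0.2590/unit
Deal B: $22.53/50 = $0.4506/unit
A is cheaper per unit
= Deal A

Deal A


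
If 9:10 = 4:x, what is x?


Cross multiply: 9 × x = 10 × 4
9x = 40
x = 40 / 9
= 4.44

4.44


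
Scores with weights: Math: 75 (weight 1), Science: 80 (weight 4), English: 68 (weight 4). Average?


Numerator = 75×1 + 80×4 + 68×4
= 75 + 320 + 272
= 667
Total weight = 9
Weighted avg = 667/9
= 74.11

74.11


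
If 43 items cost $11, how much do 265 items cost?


Direct proportion: y/x = constant
k = 11/43 ≈ 0.2558
y₂ = k × 265 = 11 × 265 / 43 = 2915/43
≈ 67.79

67.79


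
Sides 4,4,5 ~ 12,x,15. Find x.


Scale factor = 12/4 = 3
Missing side = 4 × 3
= 12.0

12.0


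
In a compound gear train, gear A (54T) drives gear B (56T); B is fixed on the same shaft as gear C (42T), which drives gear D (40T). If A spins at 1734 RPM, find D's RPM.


Stage 1: RPM_B = RPM_A × t_A/t_B = 1734 × 54/56 = 93636/56 ≈ 1672.07
B and C share a shaft → RPM_C = RPM_B
Stage 2: RPM_D = RPM_C × t_C/t_D = RPM_A × (t_A×t_C)/(t_B×t_D)
Overall ratio = (54×42)/(56×40) = 2268/2240
RPM_D = 1734 × 2268/2240 = 3932712/2240
≈ 1755.68 RPM

1755.68 RPM


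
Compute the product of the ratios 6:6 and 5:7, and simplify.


Compound ratio = (6×5) : (6×7)
= 30:42
GCD = 6
= 5:7

5:7


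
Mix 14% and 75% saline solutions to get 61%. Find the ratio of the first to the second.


Let x parts of 14% mix with y parts of 75%.
14x + 75y = 61(x + y)
14x + 75y = 61x + 61y
x(14 - 61) = y(61 - 75)
x/y = (75 - 61)/(61 - 14) = 14/47
Simplify: 14:47
= 14:47

14:47


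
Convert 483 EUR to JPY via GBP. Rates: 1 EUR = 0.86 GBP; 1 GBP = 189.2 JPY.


Step 1: 483 EUR × 0.86 = 415.38 GBP
Step 2: 415.38 GBP × 189.2 = 78589.90 JPY
Implied rate EUR→JPY = 0.86 × 189.2 = 162.7120
= 78589.90 JPY

78589.90 JPY


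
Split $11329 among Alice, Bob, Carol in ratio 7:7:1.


Total parts = 7 + 7 + 1 = 15
Alice: 11329 × 7/15 = 5286.87
Bob: 11329 × 7/15 = 5286.87
Carol: 11329 × 1/15 = 755.27
= Alice: $5286.87, Bob: $5286.87, Carol: $755.27

Alice: $5286.87, Bob: $5286.87, Carol: $755.27


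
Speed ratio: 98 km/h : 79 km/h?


Ratio = 98:79
GCD = 1
Simplified = 98:79
Time ratio (same distance) = 79:98
Speed ratio = 98:79

98:79


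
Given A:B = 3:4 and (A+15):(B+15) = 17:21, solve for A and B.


Let A = 3k, B = 4k.
(3k + 15) / (4k + 15) = 17/21
Cross-multiply: 21(3k + 15) = 17(4k + 15)
63k + 315 = 68k + 255
63k - 68k = 255 - 315
-5k = -60
k = -60/-5 = 12
A = 3×12 = 36, B = 4×12 = 48
= A = 36, B = 48

A = 36, B = 48


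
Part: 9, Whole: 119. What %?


Percentage = (part / whole) × 100
= (9 / 119) × 100
≈ 7.56%

7.56%


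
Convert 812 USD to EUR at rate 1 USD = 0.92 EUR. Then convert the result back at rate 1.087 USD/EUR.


Amount × rate = 812 × 0.92 = 747.04 EUR
Round-trip: 747.04 × 1.087 = 812.03 USD
= 747.04 EUR, then 812.03 USD

747.04 EUR, then 812.03 USD


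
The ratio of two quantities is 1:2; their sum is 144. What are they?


Let A = 1k, B = 2k.
1k + 2k = 144
3k = 144 → k = 144/3 = 48
A = 1×48 = 48, B = 2×48 = 96
= A = 48, B = 96

A = 48, B = 96


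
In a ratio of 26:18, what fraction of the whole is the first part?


Total parts = 26 + 18 = 44
First part: 26/44 = 13/22
= 13/22

13/22


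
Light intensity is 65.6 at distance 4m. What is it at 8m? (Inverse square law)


I₁d₁² = I₂d₂²
I₂ = I₁ × (d₁/d₂)²
= 65.6 × (4/8)²
= 65.6 × 16/64
= 1049.6/64
= 16.4000

16.4000


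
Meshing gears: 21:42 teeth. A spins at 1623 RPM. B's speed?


Gear ratio = 21:42 = 1:2
RPM_B = RPM_A × (teeth_A / teeth_B)
= 1623 × (21/42)
= 811.5 RPM

811.5 RPM


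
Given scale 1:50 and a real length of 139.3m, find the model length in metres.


Model size = real / scale
= 139.3 / 50
= 2.7860 m

2.7860 m


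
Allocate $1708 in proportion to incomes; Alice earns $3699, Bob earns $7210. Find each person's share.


Total income = 3699 + 7210 = $10909
Alice: $1708 × 3699/10909 = $579.14
Bob: $1708 × 7210/10909 = $1128.86
= Alice: $579.14, Bob: $1128.86

Alice: $579.14, Bob: $1128.86


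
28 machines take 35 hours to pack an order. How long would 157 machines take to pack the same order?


Inverse proportion: x × y = constant
k = 28 × 35 = 980
y₂ = k / 157 = 980 / 157
= 6.24

6.24


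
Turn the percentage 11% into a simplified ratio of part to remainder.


11% means 11 parts out of 100; remainder = 89
Part : remainder = 11:89
GCD = 1
= 11:89

11:89


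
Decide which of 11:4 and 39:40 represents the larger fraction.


11/4 = 2.7500
39/40 = 0.9750
2.7500 > 0.9750, so 11:4 is greater
= 11:4

11:4


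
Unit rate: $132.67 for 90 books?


Unit rate = total / quantity
= 132.67 / 90
= $1.47 per unit

$1.47 per unit


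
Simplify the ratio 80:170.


GCD(80, 170) = 10
80/10 : 170/10
= 8:17

8:17


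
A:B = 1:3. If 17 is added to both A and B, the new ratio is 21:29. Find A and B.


Let A = 1k, B = 3k.
(1k + 17) / (3k + 17) = 21/29
Cross-multiply: 29(1k + 17) = 21(3k + 17)
29k + 493 = 63k + 357
29k - 63k = 357 - 493
-34k = -136
k = -136/-34 = 4
A = 1×4 = 4, B = 3×4 = 12
= A = 4, B = 12

A = 4, B = 12


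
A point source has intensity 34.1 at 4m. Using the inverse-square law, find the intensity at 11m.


I₁d₁² = I₂d₂²
I₂ = I₁ × (d₁/d₂)²
= 34.1 × (4/11)²
= 34.1 × 16/121
= 545.6/121
≈ 4.5091

4.5091


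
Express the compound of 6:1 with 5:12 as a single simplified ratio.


Compound ratio = (6×5) : (1×12)
= 30:12
GCD = 6
= 5:2

5:2


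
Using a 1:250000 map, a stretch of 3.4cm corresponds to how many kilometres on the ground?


Real distance = map distance × scale
= 3.4cm × 250000
= 850000 cm = 8500.0 m
= 8.500 km

8.500 km


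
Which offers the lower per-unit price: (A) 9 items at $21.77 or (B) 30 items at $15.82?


Deal A: $21.77/9 = $2.4189/unit
Deal B: $15.82/30 = $0.5273/unit
B is cheaper per unit
= Deal B

Deal B


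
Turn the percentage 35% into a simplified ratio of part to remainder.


35% means 35 parts out of 100; remainder = 65
Part : remainder = 35:65
GCD = 5
= 7:13

7:13


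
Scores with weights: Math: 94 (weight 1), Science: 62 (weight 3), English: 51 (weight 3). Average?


Numerator = 94×1 + 62×3 + 51×3
= 94 + 186 + 153
= 433
Total weight = 7
Weighted avg = 433/7
= 61.86

61.86


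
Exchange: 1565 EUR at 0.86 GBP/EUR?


Amount × rate = 1565 × 0.86
= 1345.90 GBP

1345.90 GBP


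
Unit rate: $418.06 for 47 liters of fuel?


Unit rate = total / quantity
= 418.06 / 47
= $8.89 per unit

$8.89 per unit


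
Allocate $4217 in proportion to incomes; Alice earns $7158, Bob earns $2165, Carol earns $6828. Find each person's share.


Total income = 7158 + 2165 + 6828 = $16151
Alice: $4217 × 7158/16151 = $1868.94
Bob: $4217 × 2165/16151 = $565.28
Carol: $4217 × 6828/16151 = $1782.78
= Alice: $1868.94, Bob: $565.28, Carol: $1782.78

Alice: $1868.94, Bob: $565.28, Carol: $1782.78


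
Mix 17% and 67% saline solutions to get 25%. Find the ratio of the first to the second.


Let x parts of 17% mix with y parts of 67%.
17x + 67y = 25(x + y)
17x + 67y = 25x + 25y
x(17 - 25) = y(25 - 67)
x/y = (67 - 25)/(25 - 17) = 42/8
Simplify: 21:4
= 21:4

21:4


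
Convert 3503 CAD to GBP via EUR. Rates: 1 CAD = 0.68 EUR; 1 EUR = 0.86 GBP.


Step 1: 3503 CAD × 0.68 = 2382.04 EUR
Step 2: 2382.04 EUR × 0.86 = 2048.55 GBP
Implied rate CAD→GBP = 0.68 × 0.86 = 0.5848
= 2048.55 GBP

2048.55 GBP


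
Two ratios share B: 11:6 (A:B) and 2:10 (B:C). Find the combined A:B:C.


Match B: multiply A:B by 2 → 22:12
Multiply B:C by 6 → 12:60
Combined: 22:12:60
GCD = 2
= 11:6:30

11:6:30


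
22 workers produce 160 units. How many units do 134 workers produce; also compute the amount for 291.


Direct proportion: y/x = constant
k = 160/22 ≈ 7.2727
y at x=134: k × 134 = 160 × 134 / 22 = 21440/22 ≈ 974.55
y at x=291: k × 291 = 160 × 291 / 22 = 46560/22 ≈ 2116.36
= 974.55 and 2116.36

974.55 and 2116.36


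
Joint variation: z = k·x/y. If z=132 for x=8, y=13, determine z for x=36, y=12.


z = k·x/y
Solve for k using the known point: k = z·y/x = 132×13/8 = 1716/8 = 214.5000
Now evaluate at x=36, y=12:
z = k × 36 / 12 = (1716 × 36) / (8 × 12) = 61776/96
= 643.5000

643.5000


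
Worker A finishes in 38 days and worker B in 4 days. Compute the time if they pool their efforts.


Rate of A = 1/38 per day
Rate of B = 1/4 per day
Combined rate = 1/38 + 1/4 = 42/152 ≈ 0.2763 per day
Days = 1 / combined rate = 152/42
≈ 3.62 days

3.62 days


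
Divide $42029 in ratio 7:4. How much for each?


Total parts = 7 + 4 = 11
Part 1: 42029 × 7/11 = 26745.73
Part 2: 42029 × 4/11 = 15283.27
= Part 1: $26745.73, Part 2: $15283.27

Part 1: $26745.73, Part 2: $15283.27


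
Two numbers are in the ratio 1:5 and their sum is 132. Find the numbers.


Let A = 1k, B = 5k.
1k + 5k = 132
6k = 132 → k = 132/6 = 22
A = 1×22 = 22, B = 5×22 = 110
= A = 22, B = 110

A = 22, B = 110


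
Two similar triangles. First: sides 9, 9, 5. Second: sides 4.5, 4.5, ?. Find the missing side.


Scale factor = 4.5/9 = 0.5
Missing side = 5 × 0.5
= 2.5

2.5


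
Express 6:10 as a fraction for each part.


Total parts = 6 + 10 = 16
First part: 6/16 = 3/8
Second part: 10/16 = 5/8
= 3/8 and 5/8

3/8 and 5/8


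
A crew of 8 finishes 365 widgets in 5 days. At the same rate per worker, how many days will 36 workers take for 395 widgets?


Days ∝ work / workers, so d₂ = d₁ × (m₁/m₂) × (w₂/w₁)
Workers factor (inverse): 8/36 ≈ 0.2222
Work factor (direct): 395/365 ≈ 1.0822
d₂ = 5 × 8/36 × 395/365 = (5 × 8 × 395) / (36 × 365) = 15800/13140
≈ 1.20 days

1.20 days


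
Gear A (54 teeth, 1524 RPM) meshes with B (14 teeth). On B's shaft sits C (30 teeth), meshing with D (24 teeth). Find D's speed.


Stage 1: RPM_B = RPM_A × t_A/t_B = 1524 × 54/14 = 82296/14 ≈ 5878.29
B and C share a shaft → RPM_C = RPM_B
Stage 2: RPM_D = RPM_C × t_C/t_D = RPM_A × (t_A×t_C)/(t_B×t_D)
Overall ratio = (54×30)/(14×24) = 1620/336
RPM_D = 1524 × 1620/336 = 2468880/336
≈ 7347.86 RPM

7347.86 RPM


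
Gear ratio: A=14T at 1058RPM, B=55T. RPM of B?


Gear ratio = 14:55 = 14:55
RPM_B = RPM_A × (teeth_A / teeth_B)
= 1058 × (14/55)
= 269.3 RPM

269.3 RPM


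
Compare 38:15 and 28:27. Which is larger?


38/15 = 2.5333
28/27 = 1.0370
2.5333 > 1.0370, so 38:15 is greater
= 38:15

38:15


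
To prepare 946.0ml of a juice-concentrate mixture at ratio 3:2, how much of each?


Total parts = 3 + 2 = 5
juice: 946.0 × 3/5 = 567.6ml
concentrate: 946.0 × 2/5 = 378.4ml
= 567.6ml and 378.4ml

567.6ml and 378.4ml


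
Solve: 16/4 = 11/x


Cross multiply: 16 × x = 4 × 11
16x = 44
x = 44 / 16
= 2.75

2.75


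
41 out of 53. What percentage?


Percentage = (part / whole) × 100
= (41 / 53) × 100
≈ 77.36%

77.36%


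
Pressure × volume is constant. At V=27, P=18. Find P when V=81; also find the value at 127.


Inverse proportion: x × y = constant
k = 27 × 18 = 486
At x=81: k/81 = 6.00
At x=127: k/127 = 3.83
= 6.00 and 3.83

6.00 and 3.83


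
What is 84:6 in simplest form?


GCD(84, 6) = 6
84/6 : 6/6
= 14:1

14:1


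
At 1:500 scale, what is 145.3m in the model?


Model size = real / scale
= 145.3 / 500
= 0.2906 m

0.2906 m


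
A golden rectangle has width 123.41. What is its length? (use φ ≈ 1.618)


φ = (1 + √5) / 2 ≈ 1.618
Length = width × φ = 123.41 × 1.618 = 199.67738
≈ 199.68

199.68


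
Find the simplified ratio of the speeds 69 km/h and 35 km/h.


Ratio = 69:35
GCD = 1
Simplified = 69:35
Time ratio (same distance) = 35:69
Speed ratio = 69:35

69:35


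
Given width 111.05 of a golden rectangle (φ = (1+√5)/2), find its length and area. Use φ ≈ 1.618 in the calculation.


φ = (1 + √5) / 2 ≈ 1.618
Length = width × φ = 111.05 × 1.618 = 179.6789
≈ 179.68
Area = width × length = 111.05 × 179.6789 = 19953.341845 ≈ 19953.34
= Length: 179.68, Area: 19953.34

Length: 179.68, Area: 19953.34


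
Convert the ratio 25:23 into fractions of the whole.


Total parts = 25 + 23 = 48
First part: 25/48 = 25/48
Second part: 23/48 = 23/48
= 25/48 and 23/48

25/48 and 23/48


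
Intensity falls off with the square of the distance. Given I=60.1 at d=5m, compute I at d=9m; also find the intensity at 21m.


I₁d₁² = I₂d₂²
I at 9m = 60.1 × (5/9)² = 60.1 × 25/81 = 1502.5/81 ≈ 18.5494
I at 21m = 60.1 × (5/21)² = 60.1 × 25/441 = 1502.5/441 ≈ 3.4070
= 18.5494 and 3.4070

18.5494 and 3.4070


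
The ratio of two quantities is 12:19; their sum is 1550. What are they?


Let A = 12k, B = 19k.
12k + 19k = 1550
31k = 1550 → k = 1550/31 = 50
A = 12×50 = 600, B = 19×50 = 950
= A = 600, B = 950

A = 600, B = 950


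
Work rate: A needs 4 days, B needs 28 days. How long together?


Rate of A = 1/4 per day
Rate of B = 1/28 per day
Combined rate = 1/4 + 1/28 = 32/112 ≈ 0.2857 per day
Days = 1 / combined rate = 112/32
= 3.50 days

3.50 days


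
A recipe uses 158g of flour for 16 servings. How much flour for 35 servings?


Direct proportion: y/x = constant
k = 158/16 = 9.8750
y₂ = k × 35 = 158 × 35 / 16 = 5530/16
≈ 345.63

345.63


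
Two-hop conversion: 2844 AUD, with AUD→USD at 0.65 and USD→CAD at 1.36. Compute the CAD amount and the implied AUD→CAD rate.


Step 1: 2844 AUD × 0.65 = 1848.60 USD
Step 2: 1848.60 USD × 1.36 = 2514.10 CAD
Implied rate AUD→CAD = 0.65 × 1.36 = 0.8840
= 2514.10 CAD; implied rate 0.8840 CAD/AUD

2514.10 CAD; implied rate 0.8840 CAD/AUD


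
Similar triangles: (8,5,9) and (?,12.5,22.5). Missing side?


Scale factor = 12.5/5 = 2.5
Missing side = 8 × 2.5
= 20.0

20.0


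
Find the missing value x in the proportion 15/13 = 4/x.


Cross multiply: 15 × x = 13 × 4
15x = 52
x = 52 / 15
= 3.47

3.47


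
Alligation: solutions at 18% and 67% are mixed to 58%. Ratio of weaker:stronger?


Let x parts of 18% mix with y parts of 67%.
18x + 67y = 58(x + y)
18x + 67y = 58x + 58y
x(18 - 58) = y(58 - 67)
x/y = (67 - 58)/(58 - 18) = 9/40
Simplify: 9:40
= 9:40

9:40


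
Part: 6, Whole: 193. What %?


Percentage = (part / whole) × 100
= (6 / 193) × 100
≈ 3.11%

3.11%


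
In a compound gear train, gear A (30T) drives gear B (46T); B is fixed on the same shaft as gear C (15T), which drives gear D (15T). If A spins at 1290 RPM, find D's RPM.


Stage 1: RPM_B = RPM_A × t_A/t_B = 1290 × 30/46 = 38700/46 ≈ 841.30
B and C share a shaft → RPM_C = RPM_B
Stage 2: RPM_D = RPM_C × t_C/t_D = RPM_A × (t_A×t_C)/(t_B×t_D)
Overall ratio = (30×15)/(46×15) = 450/690
RPM_D = 1290 × 450/690 = 580500/690
≈ 841.30 RPM

841.30 RPM


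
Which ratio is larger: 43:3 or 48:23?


43/3 = 14.3333
48/23 = 2.0870
14.3333 > 2.0870, so 43:3 is greater
= 43:3

43:3


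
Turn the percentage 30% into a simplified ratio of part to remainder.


30% means 30 parts out of 100; remainder = 70
Part : remainder = 30:70
GCD = 10
= 3:7

3:7


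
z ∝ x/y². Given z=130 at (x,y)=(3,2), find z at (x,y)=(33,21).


z = k·x/y²
Solve for k using the known point: k = z·y²/x = 130×4/3 = 520/3 ≈ 173.3333
Now evaluate at x=33, y=21:
z = k × 33 / 441 = (520 × 33) / (3 × 441) = 17160/1323
≈ 12.9705

12.9705


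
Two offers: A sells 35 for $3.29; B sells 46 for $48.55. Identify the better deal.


Deal A: $3.29/35 = $0.0940/unit
Deal B: $48.55/46 = $1.0554/unit
A is cheaper per unit
= Deal A

Deal A


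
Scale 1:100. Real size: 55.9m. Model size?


Model size = real / scale
= 55.9 / 100
= 0.5590 m

0.5590 m


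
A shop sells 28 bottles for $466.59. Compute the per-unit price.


Unit rate = total / quantity
= 466.59 / 28
= $16.66 per unit

$16.66 per unit


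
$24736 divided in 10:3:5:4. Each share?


Total parts = 10 + 3 + 5 + 4 = 22
Part 1: 24736 × 10/22 = 11243.64
Part 2: 24736 × 3/22 = 3373.09
Part 3: 24736 × 5/22 = 5621.82
Part 4: 24736 × 4/22 = 4497.45
= Part 1: $11243.64, Part 2: $3373.09, Part 3: $5621.82, Part 4: $4497.45

Part 1: $11243.64, Part 2: $3373.09, Part 3: $5621.82, Part 4: $4497.45


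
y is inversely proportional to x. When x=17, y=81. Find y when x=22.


Inverse proportion: x × y = constant
k = 17 × 81 = 1377
y₂ = k / 22 = 1377 / 22
= 62.59

62.59


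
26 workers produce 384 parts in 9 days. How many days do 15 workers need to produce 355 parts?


Days ∝ work / workers, so d₂ = d₁ × (m₁/m₂) × (w₂/w₁)
Workers factor (inverse): 26/15 ≈ 1.7333
Work factor (direct): 355/384 ≈ 0.9245
d₂ = 9 × 26/15 × 355/384 = (9 × 26 × 355) / (15 × 384) = 83070/5760
≈ 14.42 days

14.42 days


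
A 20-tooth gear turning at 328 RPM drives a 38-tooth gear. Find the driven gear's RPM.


Gear ratio = 20:38 = 10:19
RPM_B = RPM_A × (teeth_A / teeth_B)
= 328 × (20/38)
= 172.6 RPM

172.6 RPM


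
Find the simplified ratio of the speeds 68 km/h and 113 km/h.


Ratio = 68:113
GCD = 1
Simplified = 68:113
Time ratio (same distance) = 113:68
Speed ratio = 68:113

68:113


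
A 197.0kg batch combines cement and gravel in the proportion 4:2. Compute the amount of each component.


Total parts = 4 + 2 = 6
cement: 197.0 × 4/6 = 131.3kg
gravel: 197.0 × 2/6 = 65.7kg
= 131.3kg and 65.7kg

131.3kg and 65.7kg


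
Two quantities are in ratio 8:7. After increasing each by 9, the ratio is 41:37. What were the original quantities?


Let A = 8k, B = 7k.
(8k + 9) / (7k + 9) = 41/37
Cross-multiply: 37(8k + 9) = 41(7k + 9)
296k + 333 = 287k + 369
296k - 287k = 369 - 333
9k = 36
k = 36/9 = 4
A = 8×4 = 32, B = 7×4 = 28
= A = 32, B = 28

A = 32, B = 28


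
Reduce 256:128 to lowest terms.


GCD(256, 128) = 128
256/128 : 128/128
= 2:1

2:1


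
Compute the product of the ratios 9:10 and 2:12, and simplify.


Compound ratio = (9×2) : (10×12)
= 18:120
GCD = 6
= 3:20

3:20


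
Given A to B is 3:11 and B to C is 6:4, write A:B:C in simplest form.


Match B: multiply A:B by 6 → 18:66
Multiply B:C by 11 → 66:44
Combined: 18:66:44
GCD = 2
= 9:33:22

9:33:22


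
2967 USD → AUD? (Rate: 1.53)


Amount × rate = 2967 × 1.53
= 4539.51 AUD

4539.51 AUD


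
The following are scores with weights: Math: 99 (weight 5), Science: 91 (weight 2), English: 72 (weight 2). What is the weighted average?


Numerator = 99×5 + 91×2 + 72×2
= 495 + 182 + 144
= 821
Total weight = 9
Weighted avg = 821/9
= 91.22

91.22


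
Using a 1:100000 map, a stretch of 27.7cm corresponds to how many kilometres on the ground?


Real distance = map distance × scale
= 27.7cm × 100000
= 2770000 cm = 27700.0 m
= 27.700 km

27.700 km


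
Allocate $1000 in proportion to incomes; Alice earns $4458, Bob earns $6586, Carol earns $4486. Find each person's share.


Total income = 4458 + 6586 + 4486 = $15530
Alice: $1000 × 4458/15530 = $287.06
Bob: $1000 × 6586/15530 = $424.08
Carol: $1000 × 4486/15530 = $288.86
= Alice: $287.06, Bob: $424.08, Carol: $288.86

Alice: $287.06, Bob: $424.08, Carol: $288.86


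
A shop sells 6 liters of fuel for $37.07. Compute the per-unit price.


Unit rate = total / quantity
= 37.07 / 6
= $6.18 per unit

$6.18 per unit


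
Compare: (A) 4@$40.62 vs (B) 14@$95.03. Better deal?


Deal A: $40.62/4 = $10.1550/unit
Deal B: $95.03/14 = $6.7879/unit
B is cheaper per unit
= Deal B

Deal B


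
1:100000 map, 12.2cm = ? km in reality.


Real distance = map distance × scale
= 12.2cm × 100000
= 1220000 cm = 12200.0 m
= 12.200 km

12.200 km


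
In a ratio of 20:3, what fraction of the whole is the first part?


Total parts = 20 + 3 = 23
First part: 20/23 = 20/23
= 20/23

20/23


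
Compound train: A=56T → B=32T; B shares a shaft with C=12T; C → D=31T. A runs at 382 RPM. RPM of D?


Stage 1: RPM_B = RPM_A × t_A/t_B = 382 × 56/32 = 21392/32 = 668.50
B and C share a shaft → RPM_C = RPM_B
Stage 2: RPM_D = RPM_C × t_C/t_D = RPM_A × (t_A×t_C)/(t_B×t_D)
Overall ratio = (56×12)/(32×31) = 672/992
RPM_D = 382 × 672/992 = 256704/992
≈ 258.77 RPM

258.77 RPM


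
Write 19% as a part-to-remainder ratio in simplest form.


19% means 19 parts out of 100; remainder = 81
Part : remainder = 19:81
GCD = 1
= 19:81

19:81


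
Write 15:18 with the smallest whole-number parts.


GCD(15, 18) = 3
15/3 : 18/3
= 5:6

5:6


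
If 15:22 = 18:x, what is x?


Cross multiply: 15 × x = 22 × 18
15x = 396
x = 396 / 15
= 26.40

26.40


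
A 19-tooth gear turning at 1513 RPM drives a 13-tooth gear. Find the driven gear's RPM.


Gear ratio = 19:13 = 19:13
RPM_B = RPM_A × (teeth_A / teeth_B)
= 1513 × (19/13)
= 2211.3 RPM

2211.3 RPM
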